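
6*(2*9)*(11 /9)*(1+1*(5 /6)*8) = 1012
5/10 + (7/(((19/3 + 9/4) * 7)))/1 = 0.62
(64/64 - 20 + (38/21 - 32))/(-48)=1033/1008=1.02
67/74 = 0.91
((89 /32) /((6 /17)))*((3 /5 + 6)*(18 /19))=149787 /3040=49.27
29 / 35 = 0.83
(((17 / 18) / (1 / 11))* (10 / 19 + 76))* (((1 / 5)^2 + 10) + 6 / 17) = 35322749 / 4275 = 8262.63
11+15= 26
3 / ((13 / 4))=12 / 13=0.92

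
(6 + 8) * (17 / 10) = 119 / 5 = 23.80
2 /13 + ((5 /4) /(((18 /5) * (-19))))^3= 5120012939 /33281404416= 0.15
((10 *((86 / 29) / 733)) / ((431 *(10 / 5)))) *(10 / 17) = 4300 / 155750039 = 0.00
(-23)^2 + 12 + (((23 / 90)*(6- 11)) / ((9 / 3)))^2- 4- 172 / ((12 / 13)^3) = 3714967 / 11664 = 318.50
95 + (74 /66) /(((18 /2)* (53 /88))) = 95.21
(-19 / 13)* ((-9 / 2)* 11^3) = 227601 / 26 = 8753.88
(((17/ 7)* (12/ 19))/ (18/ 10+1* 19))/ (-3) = -85/ 3458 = -0.02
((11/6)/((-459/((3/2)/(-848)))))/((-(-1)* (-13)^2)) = 0.00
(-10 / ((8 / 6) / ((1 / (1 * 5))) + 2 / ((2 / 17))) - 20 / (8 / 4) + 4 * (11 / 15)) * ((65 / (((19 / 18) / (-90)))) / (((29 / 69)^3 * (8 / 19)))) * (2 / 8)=574803695115 / 1731619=331945.82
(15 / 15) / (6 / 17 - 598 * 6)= -17 / 60990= -0.00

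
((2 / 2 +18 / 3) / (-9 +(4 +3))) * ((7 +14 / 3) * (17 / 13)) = -4165 / 78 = -53.40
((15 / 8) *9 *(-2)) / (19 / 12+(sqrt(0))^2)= -405 / 19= -21.32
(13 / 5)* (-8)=-104 / 5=-20.80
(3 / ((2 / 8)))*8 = 96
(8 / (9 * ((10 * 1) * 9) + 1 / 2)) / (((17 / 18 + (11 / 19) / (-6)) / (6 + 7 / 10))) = 91656 / 1175225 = 0.08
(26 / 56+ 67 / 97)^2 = 9840769 / 7376656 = 1.33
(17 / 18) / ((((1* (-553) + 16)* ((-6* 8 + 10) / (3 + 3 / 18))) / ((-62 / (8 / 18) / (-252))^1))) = 527 / 6495552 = 0.00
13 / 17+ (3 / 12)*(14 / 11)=1.08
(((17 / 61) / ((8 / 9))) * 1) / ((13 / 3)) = 459 / 6344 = 0.07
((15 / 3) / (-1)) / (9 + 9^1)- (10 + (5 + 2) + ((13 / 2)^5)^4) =-171044673973927358002777 / 9437184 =-18124545836335008.20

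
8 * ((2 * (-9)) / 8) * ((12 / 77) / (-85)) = 0.03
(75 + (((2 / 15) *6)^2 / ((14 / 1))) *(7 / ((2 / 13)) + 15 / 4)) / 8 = 13519 / 1400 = 9.66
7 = 7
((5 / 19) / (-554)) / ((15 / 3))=-1 / 10526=-0.00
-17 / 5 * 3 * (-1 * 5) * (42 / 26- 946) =-626127 / 13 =-48163.62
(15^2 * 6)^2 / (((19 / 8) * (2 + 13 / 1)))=972000 / 19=51157.89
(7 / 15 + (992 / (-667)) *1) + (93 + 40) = 1320454 / 10005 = 131.98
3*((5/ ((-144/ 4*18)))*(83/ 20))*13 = -1079/ 864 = -1.25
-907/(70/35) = -907/2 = -453.50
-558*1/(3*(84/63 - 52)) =3.67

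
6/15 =2/5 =0.40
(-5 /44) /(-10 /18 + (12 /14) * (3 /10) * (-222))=1575 /798908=0.00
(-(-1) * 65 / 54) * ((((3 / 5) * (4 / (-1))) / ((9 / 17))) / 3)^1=-442 / 243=-1.82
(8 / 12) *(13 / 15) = 26 / 45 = 0.58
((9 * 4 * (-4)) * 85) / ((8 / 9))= -13770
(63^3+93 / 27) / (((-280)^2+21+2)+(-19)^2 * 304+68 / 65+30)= 146279510 / 110095857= 1.33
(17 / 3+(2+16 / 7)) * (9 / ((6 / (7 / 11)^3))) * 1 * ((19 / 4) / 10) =17689 / 9680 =1.83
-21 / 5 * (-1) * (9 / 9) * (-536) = -11256 / 5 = -2251.20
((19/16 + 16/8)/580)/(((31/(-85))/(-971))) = 841857/57536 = 14.63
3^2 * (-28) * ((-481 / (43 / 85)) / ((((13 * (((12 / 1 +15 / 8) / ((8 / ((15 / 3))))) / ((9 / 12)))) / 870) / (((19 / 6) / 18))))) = 10491040 / 43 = 243977.67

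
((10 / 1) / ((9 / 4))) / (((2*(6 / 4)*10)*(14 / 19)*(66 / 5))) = 95 / 6237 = 0.02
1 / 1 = 1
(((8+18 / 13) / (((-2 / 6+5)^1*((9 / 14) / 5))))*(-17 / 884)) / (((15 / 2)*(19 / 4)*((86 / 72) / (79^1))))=-77104 / 138073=-0.56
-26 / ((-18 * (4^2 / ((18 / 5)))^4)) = 9477 / 2560000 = 0.00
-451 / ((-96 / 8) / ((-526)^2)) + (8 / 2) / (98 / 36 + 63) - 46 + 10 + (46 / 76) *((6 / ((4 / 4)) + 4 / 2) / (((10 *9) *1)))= 10517587765183 / 1011465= 10398370.45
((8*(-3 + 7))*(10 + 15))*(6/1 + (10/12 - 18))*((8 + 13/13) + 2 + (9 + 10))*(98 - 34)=-17152000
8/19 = 0.42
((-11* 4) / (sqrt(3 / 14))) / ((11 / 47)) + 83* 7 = 581 - 188* sqrt(42) / 3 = 174.87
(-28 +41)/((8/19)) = 247/8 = 30.88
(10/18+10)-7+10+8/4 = 140/9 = 15.56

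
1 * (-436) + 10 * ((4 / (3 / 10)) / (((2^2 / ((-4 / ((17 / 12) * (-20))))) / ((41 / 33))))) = -241316 / 561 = -430.15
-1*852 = -852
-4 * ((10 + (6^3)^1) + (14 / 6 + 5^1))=-2800 / 3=-933.33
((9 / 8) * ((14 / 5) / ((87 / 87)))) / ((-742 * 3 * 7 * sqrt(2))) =-3 * sqrt(2) / 29680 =-0.00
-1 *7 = -7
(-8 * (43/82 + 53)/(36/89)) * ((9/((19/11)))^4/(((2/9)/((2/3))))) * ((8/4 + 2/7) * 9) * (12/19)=-162505179726912/5343161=-30413678.29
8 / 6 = 4 / 3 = 1.33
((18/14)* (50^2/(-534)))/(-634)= 1875/197491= 0.01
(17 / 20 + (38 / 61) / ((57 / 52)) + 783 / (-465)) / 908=-30131 / 103021680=-0.00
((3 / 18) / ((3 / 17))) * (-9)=-17 / 2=-8.50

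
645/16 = 40.31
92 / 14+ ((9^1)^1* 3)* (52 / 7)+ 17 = 1569 / 7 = 224.14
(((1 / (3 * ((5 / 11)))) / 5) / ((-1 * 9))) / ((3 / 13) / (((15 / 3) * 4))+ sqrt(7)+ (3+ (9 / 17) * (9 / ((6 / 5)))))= -11114532 / 4078232605+ 8596016 * sqrt(7) / 22022456067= -0.00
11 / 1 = 11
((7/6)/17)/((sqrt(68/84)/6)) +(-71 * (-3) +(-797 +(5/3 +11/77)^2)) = -256100/441 +7 * sqrt(357)/289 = -580.27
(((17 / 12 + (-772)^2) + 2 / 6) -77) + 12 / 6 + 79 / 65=154937111 / 260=595911.97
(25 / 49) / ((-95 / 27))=-135 / 931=-0.15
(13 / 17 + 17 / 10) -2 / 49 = 20191 / 8330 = 2.42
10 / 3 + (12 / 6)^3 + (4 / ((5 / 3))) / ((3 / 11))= 302 / 15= 20.13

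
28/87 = 0.32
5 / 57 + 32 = 1829 / 57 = 32.09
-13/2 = -6.50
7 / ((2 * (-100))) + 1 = 193 / 200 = 0.96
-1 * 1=-1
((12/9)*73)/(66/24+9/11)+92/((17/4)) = 391744/8007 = 48.93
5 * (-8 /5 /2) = -4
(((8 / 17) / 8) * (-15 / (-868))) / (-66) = -5 / 324632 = -0.00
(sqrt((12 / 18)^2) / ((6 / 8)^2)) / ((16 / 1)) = 2 / 27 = 0.07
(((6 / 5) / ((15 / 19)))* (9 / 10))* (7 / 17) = 1197 / 2125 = 0.56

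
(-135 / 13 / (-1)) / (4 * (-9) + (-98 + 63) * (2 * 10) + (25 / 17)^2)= -13005 / 919009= -0.01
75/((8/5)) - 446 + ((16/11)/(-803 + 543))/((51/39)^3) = -862801903/2161720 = -399.13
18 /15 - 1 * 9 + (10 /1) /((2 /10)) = 211 /5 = 42.20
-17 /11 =-1.55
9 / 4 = 2.25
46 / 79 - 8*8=-5010 / 79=-63.42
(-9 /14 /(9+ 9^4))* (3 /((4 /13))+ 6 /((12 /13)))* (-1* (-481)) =-6253 /8176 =-0.76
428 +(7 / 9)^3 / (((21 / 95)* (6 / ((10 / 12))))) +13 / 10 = 169114613 / 393660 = 429.60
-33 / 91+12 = 1059 / 91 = 11.64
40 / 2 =20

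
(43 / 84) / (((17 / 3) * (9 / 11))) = 473 / 4284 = 0.11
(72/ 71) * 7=504/ 71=7.10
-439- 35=-474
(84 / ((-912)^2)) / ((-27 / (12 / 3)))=-7 / 467856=-0.00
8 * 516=4128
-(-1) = 1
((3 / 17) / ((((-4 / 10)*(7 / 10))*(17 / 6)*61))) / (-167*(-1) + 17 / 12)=-5400 / 249397463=-0.00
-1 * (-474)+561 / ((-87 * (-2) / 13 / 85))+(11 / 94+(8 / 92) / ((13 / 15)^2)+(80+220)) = 22976841378 / 5297981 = 4336.91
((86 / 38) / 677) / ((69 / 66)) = 946 / 295849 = 0.00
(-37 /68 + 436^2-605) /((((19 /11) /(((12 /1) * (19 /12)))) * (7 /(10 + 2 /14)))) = 10063459131 /3332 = 3020245.84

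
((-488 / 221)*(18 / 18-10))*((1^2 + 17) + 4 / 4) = 83448 / 221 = 377.59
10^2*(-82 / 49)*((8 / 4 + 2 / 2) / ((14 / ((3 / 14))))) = -18450 / 2401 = -7.68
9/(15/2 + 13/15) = 270/251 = 1.08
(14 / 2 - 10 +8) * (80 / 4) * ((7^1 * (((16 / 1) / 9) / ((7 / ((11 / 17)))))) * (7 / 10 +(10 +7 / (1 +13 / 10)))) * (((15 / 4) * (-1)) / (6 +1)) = -6954200 / 8211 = -846.94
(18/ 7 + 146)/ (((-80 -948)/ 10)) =-2600/ 1799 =-1.45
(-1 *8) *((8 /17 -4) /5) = 96 /17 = 5.65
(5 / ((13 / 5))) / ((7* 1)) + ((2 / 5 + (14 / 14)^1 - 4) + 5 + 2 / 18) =11408 / 4095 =2.79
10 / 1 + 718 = 728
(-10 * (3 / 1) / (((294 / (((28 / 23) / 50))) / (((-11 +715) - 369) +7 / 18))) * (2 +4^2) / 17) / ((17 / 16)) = -193184 / 232645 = -0.83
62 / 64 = 31 / 32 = 0.97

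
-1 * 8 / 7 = -8 / 7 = -1.14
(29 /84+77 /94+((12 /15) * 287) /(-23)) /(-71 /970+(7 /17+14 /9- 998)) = 19806051603 /2237290592782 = 0.01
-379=-379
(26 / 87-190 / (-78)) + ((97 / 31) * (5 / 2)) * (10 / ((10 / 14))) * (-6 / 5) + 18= -1293571 / 11687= -110.68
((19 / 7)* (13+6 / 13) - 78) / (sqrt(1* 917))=-77* sqrt(917) / 1703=-1.37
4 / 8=1 / 2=0.50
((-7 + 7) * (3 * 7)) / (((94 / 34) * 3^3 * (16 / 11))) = 0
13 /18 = 0.72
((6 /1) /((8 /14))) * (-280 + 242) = -399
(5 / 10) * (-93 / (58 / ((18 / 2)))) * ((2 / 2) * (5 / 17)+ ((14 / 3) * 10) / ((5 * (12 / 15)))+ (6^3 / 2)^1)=-853461 / 986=-865.58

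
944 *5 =4720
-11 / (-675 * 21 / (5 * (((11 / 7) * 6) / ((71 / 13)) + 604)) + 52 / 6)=-9934518 / 3600211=-2.76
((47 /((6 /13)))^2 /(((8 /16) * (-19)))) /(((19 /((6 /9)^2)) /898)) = -22929.60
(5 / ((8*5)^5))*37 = 37 / 20480000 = 0.00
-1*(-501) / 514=501 / 514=0.97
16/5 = 3.20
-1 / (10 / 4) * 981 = -1962 / 5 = -392.40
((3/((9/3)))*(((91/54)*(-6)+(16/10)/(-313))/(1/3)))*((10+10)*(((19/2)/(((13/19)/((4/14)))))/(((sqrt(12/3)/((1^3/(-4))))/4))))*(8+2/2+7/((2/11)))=4886591665/85449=57187.23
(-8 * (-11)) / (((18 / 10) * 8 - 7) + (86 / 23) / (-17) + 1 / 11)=946220 / 78181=12.10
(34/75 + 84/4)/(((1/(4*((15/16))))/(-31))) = -49879/20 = -2493.95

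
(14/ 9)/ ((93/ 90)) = 140/ 93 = 1.51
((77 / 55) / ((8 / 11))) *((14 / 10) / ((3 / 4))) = 539 / 150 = 3.59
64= 64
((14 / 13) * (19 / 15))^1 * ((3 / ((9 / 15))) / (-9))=-266 / 351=-0.76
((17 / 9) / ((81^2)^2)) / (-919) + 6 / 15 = 712078858697 / 1780197146955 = 0.40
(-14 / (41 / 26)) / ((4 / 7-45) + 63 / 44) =112112 / 542963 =0.21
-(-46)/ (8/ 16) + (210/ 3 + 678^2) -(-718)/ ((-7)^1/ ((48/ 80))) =16092456/ 35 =459784.46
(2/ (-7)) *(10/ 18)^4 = -1250/ 45927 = -0.03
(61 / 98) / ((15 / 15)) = 0.62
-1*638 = -638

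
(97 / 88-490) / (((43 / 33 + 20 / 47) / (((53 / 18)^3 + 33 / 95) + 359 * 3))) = -411855335568977 / 1320338880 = -311931.54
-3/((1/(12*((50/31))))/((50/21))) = -30000/217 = -138.25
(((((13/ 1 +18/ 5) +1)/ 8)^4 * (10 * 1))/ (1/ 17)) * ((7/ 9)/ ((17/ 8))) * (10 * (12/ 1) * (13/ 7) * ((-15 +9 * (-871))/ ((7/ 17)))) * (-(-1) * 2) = -309795126784/ 25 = -12391805071.36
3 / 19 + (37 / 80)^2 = 45211 / 121600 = 0.37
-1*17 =-17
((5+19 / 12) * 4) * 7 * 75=13825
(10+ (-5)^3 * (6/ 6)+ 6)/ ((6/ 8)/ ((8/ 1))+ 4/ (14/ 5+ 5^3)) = -2228832/ 2557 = -871.66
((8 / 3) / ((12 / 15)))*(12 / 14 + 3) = 90 / 7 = 12.86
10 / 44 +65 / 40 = 163 / 88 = 1.85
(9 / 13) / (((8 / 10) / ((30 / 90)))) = 15 / 52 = 0.29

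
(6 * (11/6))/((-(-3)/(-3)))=-11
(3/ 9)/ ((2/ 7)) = 7/ 6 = 1.17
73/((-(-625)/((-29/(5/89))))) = -188413/3125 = -60.29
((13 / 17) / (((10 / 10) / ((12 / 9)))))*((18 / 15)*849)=88296 / 85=1038.78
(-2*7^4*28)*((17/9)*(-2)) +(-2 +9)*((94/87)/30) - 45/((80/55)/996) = 2490625861/5220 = 477131.39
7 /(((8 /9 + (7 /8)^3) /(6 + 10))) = 516096 /7183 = 71.85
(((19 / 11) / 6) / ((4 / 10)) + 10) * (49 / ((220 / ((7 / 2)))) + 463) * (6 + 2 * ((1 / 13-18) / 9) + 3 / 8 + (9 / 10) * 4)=539826151549 / 18120960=29790.15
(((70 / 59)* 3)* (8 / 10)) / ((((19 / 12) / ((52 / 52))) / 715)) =1441440 / 1121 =1285.85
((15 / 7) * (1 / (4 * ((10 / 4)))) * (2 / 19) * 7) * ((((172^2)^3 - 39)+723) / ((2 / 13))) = 504899909463066 / 19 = 26573679445424.53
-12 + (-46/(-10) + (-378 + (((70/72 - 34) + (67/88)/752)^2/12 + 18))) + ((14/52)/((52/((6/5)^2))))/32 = -4972709201549561831/17984319263539200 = -276.50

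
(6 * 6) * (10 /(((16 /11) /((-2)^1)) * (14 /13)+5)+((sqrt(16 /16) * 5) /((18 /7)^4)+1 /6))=18656087 /195372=95.49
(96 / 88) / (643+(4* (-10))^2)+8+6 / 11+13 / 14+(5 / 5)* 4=4654393 / 345422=13.47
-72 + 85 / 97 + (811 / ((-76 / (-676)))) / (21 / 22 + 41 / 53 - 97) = -30063042065 / 204733341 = -146.84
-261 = -261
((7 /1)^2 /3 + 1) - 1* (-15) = 97 /3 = 32.33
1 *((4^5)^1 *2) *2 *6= 24576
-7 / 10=-0.70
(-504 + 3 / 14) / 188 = -7053 / 2632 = -2.68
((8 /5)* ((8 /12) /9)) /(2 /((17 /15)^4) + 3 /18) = 2672672 /31095945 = 0.09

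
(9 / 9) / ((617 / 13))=13 / 617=0.02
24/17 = 1.41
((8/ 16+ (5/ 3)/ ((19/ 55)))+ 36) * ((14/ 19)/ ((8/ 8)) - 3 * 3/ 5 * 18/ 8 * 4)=-6920459/ 10830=-639.01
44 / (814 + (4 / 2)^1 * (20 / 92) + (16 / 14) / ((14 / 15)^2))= 173558 / 3217713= 0.05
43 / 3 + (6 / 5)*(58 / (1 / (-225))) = -46937 / 3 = -15645.67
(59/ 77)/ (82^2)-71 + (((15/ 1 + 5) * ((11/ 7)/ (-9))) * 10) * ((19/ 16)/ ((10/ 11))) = -116.61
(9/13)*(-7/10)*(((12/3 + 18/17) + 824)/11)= -443961/12155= -36.52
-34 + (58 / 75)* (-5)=-568 / 15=-37.87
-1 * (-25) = 25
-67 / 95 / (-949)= 67 / 90155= 0.00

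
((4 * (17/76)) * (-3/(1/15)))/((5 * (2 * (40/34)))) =-3.42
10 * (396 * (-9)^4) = 25981560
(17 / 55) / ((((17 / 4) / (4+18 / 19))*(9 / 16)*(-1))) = -6016 / 9405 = -0.64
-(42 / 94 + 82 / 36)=-2305 / 846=-2.72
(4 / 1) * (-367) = -1468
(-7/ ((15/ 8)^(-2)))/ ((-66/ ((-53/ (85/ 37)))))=-205905/ 23936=-8.60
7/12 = 0.58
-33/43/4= -33/172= -0.19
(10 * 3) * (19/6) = 95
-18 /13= -1.38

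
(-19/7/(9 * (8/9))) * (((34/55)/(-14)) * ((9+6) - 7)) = 323/2695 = 0.12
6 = 6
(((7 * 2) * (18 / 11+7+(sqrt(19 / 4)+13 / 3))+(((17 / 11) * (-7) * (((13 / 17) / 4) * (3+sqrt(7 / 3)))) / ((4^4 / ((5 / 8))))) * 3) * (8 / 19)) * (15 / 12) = -2275 * sqrt(21) / 856064+70 * sqrt(19) / 19+22306445 / 233472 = 111.59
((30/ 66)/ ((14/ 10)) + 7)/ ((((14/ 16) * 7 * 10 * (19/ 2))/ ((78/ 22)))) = 175968/ 3942785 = 0.04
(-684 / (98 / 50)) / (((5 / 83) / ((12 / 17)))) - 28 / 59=-200996204 / 49147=-4089.69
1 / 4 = 0.25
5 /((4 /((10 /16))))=25 /32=0.78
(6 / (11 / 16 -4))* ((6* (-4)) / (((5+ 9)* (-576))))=-2 / 371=-0.01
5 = 5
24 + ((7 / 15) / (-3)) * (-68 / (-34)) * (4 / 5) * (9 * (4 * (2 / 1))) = 152 / 25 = 6.08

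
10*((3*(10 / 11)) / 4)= 75 / 11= 6.82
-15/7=-2.14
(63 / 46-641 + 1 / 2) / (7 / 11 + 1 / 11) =-40425 / 46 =-878.80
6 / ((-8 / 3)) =-2.25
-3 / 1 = -3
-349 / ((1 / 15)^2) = -78525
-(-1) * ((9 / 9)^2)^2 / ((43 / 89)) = 89 / 43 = 2.07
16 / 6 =8 / 3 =2.67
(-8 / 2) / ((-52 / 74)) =74 / 13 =5.69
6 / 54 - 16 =-143 / 9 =-15.89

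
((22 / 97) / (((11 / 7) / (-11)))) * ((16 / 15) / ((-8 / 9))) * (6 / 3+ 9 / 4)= 3927 / 485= 8.10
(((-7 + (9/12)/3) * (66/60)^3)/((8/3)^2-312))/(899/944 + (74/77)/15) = 629724051/21720739600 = 0.03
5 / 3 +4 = 17 / 3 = 5.67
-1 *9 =-9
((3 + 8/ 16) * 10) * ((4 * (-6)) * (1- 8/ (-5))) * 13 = -28392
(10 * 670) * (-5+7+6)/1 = 53600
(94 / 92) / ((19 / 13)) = 611 / 874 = 0.70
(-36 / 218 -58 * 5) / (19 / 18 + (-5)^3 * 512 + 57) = 569304 / 125454095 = 0.00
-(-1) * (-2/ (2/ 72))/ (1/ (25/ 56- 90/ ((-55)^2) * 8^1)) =-63549/ 4235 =-15.01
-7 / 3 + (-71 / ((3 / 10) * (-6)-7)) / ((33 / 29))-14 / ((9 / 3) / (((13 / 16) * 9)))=-29.37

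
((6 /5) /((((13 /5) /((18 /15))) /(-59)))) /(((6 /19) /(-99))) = 665874 /65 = 10244.22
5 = 5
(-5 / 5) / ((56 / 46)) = -23 / 28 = -0.82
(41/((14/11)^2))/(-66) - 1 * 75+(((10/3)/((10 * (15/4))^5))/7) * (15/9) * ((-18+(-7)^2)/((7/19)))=-25244757120307/334884375000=-75.38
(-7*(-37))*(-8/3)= -2072/3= -690.67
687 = 687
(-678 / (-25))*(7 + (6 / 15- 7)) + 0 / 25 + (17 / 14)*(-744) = -781008 / 875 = -892.58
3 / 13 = 0.23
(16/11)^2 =2.12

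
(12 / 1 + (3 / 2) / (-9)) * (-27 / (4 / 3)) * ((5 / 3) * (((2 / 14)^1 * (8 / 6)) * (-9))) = 9585 / 14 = 684.64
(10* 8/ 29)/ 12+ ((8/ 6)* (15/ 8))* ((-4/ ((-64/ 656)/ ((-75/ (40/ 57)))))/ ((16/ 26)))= -198233465/ 11136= -17801.14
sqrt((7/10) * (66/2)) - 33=-33 + sqrt(2310)/10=-28.19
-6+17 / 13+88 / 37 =-2.31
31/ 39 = 0.79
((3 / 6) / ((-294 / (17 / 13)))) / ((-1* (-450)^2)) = 17 / 1547910000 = 0.00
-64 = -64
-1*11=-11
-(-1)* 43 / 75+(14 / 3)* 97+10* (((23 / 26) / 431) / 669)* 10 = 42473228467 / 93710175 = 453.24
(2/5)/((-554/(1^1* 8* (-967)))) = 7736/1385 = 5.59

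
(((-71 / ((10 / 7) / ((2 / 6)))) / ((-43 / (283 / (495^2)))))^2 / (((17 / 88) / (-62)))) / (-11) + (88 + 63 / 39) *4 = 1978677749381781339712 / 5519916379269703125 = 358.46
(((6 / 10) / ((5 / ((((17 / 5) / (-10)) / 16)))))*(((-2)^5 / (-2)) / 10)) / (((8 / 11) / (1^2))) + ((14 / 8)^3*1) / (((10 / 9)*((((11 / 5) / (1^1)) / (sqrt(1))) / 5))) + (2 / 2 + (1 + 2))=65809691 / 4400000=14.96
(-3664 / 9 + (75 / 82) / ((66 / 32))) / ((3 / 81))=-4951992 / 451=-10980.03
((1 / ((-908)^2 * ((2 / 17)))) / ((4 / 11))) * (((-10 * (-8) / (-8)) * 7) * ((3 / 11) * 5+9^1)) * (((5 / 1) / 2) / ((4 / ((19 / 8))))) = -3221925 / 105531392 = -0.03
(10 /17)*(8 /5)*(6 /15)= 32 /85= 0.38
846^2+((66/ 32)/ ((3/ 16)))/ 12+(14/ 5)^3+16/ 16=1073609803/ 1500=715739.87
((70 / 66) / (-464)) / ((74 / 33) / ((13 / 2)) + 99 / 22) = -455 / 964424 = -0.00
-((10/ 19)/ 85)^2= -4/ 104329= -0.00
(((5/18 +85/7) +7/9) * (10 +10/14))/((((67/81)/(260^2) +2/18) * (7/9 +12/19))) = 6487969995000/7185386803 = 902.94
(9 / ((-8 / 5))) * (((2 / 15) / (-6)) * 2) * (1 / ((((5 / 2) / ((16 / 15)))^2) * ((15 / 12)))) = 1024 / 28125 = 0.04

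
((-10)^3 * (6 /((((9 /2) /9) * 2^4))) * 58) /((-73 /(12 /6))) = 87000 /73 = 1191.78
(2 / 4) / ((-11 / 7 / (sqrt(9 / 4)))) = -21 / 44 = -0.48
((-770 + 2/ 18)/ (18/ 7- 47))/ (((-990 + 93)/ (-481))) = 1794611/ 193131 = 9.29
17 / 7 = 2.43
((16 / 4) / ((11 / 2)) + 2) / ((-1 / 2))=-60 / 11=-5.45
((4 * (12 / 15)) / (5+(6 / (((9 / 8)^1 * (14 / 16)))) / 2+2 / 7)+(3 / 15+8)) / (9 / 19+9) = 20387 / 22500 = 0.91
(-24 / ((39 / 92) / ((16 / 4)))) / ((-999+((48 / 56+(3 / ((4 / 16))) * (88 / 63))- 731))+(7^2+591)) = 7728 / 36595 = 0.21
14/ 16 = 7/ 8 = 0.88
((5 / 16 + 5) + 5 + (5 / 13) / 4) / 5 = 433 / 208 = 2.08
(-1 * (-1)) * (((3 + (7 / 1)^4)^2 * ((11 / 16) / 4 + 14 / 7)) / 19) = 50206939 / 76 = 660617.62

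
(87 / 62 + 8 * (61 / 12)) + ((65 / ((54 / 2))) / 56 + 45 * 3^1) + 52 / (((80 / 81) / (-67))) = -785208443 / 234360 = -3350.44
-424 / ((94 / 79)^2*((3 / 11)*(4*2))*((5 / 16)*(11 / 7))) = -9261644 / 33135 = -279.51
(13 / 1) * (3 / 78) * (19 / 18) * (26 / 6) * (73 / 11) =18031 / 1188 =15.18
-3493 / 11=-317.55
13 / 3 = 4.33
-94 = -94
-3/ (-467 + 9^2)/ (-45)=-1/ 5790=-0.00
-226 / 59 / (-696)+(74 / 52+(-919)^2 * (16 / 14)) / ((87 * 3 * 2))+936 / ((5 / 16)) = 67883253973 / 14013090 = 4844.27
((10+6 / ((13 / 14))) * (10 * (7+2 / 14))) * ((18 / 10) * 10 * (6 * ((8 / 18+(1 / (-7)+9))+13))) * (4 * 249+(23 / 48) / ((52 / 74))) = 23374442845625 / 8281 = 2822659442.78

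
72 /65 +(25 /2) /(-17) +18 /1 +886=1998663 /2210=904.37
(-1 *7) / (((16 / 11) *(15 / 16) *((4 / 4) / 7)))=-539 / 15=-35.93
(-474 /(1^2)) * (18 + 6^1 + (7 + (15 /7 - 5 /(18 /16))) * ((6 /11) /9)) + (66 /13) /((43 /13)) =-342969734 /29799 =-11509.44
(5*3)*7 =105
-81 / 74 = -1.09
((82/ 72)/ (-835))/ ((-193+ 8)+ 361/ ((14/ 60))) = -287/ 286622100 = -0.00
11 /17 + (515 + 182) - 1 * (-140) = 14240 /17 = 837.65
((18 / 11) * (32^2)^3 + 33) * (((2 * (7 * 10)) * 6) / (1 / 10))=162349766838000 / 11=14759069712545.45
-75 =-75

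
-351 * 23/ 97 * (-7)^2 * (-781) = 308945637/ 97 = 3185006.57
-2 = -2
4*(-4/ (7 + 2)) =-16/ 9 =-1.78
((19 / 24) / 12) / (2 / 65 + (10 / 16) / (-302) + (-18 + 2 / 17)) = -3170245 / 857943738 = -0.00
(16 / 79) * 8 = 128 / 79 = 1.62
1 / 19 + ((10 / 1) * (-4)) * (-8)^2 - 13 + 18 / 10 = -2571.15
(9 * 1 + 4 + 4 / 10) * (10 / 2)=67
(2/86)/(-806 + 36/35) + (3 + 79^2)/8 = 472780833/605741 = 780.50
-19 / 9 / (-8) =19 / 72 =0.26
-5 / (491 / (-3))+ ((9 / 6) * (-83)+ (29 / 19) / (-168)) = -124.48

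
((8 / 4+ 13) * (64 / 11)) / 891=320 / 3267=0.10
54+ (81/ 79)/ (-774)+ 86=140.00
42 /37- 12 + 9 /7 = -2481 /259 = -9.58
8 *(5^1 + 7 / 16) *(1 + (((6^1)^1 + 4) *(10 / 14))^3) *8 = 127170.16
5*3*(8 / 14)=60 / 7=8.57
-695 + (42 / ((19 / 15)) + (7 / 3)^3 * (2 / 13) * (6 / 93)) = -136802507 / 206739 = -661.72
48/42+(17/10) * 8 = 516/35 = 14.74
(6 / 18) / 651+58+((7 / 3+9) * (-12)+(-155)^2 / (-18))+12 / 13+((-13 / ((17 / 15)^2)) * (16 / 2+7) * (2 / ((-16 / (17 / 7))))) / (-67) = -326771079541 / 231344568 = -1412.49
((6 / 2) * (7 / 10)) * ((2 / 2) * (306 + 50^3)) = 1315713 / 5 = 263142.60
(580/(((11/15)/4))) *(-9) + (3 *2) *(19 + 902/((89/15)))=-27446.59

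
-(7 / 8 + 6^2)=-295 / 8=-36.88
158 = 158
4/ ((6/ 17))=34/ 3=11.33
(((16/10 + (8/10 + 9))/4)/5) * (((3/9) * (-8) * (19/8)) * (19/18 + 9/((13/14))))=-181583/4680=-38.80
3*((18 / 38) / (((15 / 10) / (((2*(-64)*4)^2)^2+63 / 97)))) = 119984206382190 / 1843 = 65102662171.56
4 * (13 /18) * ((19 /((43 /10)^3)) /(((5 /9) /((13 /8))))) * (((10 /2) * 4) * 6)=19266000 /79507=242.32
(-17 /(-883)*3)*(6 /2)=153 /883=0.17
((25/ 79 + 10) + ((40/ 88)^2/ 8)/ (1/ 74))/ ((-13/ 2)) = -467535/ 248534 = -1.88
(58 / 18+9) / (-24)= -0.51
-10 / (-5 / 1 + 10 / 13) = 26 / 11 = 2.36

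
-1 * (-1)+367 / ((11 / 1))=378 / 11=34.36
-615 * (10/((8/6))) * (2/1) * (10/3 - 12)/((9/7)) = 186550/3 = 62183.33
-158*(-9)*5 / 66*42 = 49770 / 11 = 4524.55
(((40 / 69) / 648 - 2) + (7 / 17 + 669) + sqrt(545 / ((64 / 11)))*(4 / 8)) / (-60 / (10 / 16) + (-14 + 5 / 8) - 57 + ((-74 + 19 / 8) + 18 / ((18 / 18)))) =-63412879 / 20902860 - sqrt(5995) / 3520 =-3.06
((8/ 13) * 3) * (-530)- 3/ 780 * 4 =-63601/ 65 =-978.48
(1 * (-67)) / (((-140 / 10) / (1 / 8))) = 67 / 112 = 0.60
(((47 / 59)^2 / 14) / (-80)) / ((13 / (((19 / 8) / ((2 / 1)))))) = -41971 / 810933760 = -0.00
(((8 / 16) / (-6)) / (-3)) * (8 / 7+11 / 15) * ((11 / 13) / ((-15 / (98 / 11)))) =-1379 / 52650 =-0.03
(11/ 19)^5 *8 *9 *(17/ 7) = 197126424/ 17332693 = 11.37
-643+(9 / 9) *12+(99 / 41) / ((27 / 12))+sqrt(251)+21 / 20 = -613.03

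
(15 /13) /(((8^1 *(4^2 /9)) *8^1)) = 135 /13312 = 0.01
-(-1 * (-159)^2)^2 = -639128961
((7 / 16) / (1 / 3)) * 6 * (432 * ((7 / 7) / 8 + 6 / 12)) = 8505 / 4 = 2126.25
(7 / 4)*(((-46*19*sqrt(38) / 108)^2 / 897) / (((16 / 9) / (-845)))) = -71779435 / 31104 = -2307.72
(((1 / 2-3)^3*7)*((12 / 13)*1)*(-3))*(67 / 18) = 58625 / 52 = 1127.40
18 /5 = 3.60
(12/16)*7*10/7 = 15/2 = 7.50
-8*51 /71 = -408 /71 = -5.75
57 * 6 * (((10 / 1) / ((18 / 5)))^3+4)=8698.25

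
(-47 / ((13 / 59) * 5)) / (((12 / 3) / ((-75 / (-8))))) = -41595 / 416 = -99.99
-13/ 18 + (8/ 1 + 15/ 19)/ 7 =1277/ 2394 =0.53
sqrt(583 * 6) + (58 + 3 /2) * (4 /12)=78.98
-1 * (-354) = 354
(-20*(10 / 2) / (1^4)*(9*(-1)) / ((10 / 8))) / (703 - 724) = -240 / 7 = -34.29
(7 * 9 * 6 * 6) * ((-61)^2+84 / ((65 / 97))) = 567029484 / 65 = 8723530.52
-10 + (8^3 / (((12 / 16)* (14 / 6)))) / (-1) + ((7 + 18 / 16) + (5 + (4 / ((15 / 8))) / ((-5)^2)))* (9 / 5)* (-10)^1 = -1891251 / 3500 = -540.36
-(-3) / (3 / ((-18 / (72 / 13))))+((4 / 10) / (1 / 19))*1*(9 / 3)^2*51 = 69703 / 20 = 3485.15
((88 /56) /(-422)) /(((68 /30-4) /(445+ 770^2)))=97901925 /76804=1274.70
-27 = -27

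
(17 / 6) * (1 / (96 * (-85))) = -1 / 2880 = -0.00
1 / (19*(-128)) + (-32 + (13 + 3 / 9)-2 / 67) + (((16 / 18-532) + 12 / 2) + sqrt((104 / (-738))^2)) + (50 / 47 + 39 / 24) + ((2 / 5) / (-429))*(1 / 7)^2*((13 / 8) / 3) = -1373345965657129 / 2538634116480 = -540.98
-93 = -93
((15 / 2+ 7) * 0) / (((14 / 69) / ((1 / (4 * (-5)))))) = 0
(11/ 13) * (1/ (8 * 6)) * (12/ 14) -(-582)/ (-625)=-416821/ 455000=-0.92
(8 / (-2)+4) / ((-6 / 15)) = 0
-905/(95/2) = -362/19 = -19.05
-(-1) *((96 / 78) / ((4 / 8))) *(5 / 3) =160 / 39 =4.10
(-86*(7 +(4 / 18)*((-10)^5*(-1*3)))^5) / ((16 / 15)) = -106228591953698283664032500.00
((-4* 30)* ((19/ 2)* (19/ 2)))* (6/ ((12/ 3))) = -16245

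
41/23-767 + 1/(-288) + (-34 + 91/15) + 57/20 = -790.30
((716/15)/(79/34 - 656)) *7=-24344/47625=-0.51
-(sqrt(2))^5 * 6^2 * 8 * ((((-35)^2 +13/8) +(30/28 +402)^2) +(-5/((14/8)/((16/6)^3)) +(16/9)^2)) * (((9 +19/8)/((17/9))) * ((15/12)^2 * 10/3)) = -8443445671375 * sqrt(2)/1428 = -8361929538.95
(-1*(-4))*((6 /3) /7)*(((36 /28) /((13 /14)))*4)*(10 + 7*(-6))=-18432 /91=-202.55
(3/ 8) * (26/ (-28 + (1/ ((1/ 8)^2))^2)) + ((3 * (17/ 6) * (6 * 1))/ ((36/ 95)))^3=475988021843/ 195264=2437663.99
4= 4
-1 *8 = -8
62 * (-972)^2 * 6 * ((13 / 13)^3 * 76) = 26710933248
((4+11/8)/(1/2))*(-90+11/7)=-26617/28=-950.61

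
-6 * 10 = -60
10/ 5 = 2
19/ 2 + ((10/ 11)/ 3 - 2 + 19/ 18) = 877/ 99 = 8.86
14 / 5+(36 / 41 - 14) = -2116 / 205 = -10.32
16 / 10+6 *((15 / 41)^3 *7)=1260118 / 344605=3.66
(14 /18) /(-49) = -1 /63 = -0.02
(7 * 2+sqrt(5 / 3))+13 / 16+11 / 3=sqrt(15) / 3+887 / 48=19.77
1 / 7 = 0.14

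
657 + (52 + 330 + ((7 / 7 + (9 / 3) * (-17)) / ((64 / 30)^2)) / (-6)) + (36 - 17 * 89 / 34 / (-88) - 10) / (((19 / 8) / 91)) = 440106179 / 214016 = 2056.42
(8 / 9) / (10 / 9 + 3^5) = 8 / 2197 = 0.00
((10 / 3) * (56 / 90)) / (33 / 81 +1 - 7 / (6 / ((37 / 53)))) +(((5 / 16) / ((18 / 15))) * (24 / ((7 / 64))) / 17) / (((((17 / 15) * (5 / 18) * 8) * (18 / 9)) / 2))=16590428 / 3433031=4.83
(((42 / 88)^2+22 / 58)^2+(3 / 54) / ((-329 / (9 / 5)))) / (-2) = -1909563910757 / 10370569341440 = -0.18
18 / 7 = 2.57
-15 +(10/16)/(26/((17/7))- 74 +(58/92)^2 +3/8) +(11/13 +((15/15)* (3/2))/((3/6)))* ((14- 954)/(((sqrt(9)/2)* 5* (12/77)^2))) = -10453254480425/526272903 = -19862.80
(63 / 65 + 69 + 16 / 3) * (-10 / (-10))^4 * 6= 29368 / 65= 451.82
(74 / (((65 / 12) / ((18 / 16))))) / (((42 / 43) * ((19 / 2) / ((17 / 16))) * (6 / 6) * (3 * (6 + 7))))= 81141 / 1798160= 0.05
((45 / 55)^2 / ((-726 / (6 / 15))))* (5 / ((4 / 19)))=-0.01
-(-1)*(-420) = -420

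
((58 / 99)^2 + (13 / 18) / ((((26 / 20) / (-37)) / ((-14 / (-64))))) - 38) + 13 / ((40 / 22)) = -54890771 / 1568160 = -35.00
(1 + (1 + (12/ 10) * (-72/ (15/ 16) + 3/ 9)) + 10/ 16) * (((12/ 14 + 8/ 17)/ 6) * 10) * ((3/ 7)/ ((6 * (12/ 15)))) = -1408333/ 79968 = -17.61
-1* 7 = -7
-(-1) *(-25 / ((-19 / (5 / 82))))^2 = 15625 / 2427364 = 0.01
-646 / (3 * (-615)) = 646 / 1845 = 0.35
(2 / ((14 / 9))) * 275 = 2475 / 7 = 353.57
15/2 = 7.50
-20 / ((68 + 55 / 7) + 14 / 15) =-2100 / 8063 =-0.26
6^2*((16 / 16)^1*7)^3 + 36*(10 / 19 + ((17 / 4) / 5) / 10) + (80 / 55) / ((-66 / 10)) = 4265721041 / 344850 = 12369.79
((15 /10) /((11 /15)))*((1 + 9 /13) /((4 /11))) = 9.52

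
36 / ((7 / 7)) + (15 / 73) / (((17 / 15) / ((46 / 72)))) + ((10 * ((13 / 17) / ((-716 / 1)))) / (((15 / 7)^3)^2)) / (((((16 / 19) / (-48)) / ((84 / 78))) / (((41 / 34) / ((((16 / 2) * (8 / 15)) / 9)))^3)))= 36.23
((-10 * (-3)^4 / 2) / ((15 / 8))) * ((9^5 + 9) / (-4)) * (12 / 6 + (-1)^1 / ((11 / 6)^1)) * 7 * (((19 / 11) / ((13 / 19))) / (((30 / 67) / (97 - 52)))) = 12958769994912 / 1573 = 8238251745.02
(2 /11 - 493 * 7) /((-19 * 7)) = 37959 /1463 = 25.95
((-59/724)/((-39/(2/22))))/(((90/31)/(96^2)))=234112/388245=0.60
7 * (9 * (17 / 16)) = 1071 / 16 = 66.94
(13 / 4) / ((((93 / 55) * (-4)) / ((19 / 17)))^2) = 14196325 / 159971904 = 0.09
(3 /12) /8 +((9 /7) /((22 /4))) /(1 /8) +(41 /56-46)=-15265 /352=-43.37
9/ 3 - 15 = -12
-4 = -4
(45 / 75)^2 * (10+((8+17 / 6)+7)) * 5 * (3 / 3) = 501 / 10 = 50.10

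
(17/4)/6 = 17/24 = 0.71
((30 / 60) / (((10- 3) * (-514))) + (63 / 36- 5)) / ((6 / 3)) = -5847 / 3598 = -1.63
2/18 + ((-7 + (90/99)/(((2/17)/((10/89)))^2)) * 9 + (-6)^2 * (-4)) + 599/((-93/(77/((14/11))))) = -28641414911/48619098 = -589.10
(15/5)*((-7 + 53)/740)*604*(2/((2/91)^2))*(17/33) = 488918521/2035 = 240254.80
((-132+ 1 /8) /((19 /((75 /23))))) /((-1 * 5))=15825 /3496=4.53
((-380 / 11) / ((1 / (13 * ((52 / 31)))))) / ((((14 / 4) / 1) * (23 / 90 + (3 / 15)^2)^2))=-5475600000 / 2222297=-2463.94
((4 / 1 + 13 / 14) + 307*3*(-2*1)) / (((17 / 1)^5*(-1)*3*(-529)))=-8573 / 10515460942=-0.00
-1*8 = -8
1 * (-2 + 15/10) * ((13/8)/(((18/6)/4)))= -13/12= -1.08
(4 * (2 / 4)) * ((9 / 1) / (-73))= -18 / 73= -0.25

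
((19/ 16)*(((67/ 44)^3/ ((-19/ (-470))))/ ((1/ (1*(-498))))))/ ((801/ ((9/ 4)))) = -145.09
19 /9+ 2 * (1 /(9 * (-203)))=1285 /609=2.11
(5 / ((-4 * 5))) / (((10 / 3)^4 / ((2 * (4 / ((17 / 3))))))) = -243 / 85000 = -0.00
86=86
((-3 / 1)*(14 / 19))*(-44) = 1848 / 19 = 97.26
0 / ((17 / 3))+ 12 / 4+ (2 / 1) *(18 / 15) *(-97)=-1149 / 5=-229.80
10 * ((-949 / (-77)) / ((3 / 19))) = 180310 / 231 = 780.56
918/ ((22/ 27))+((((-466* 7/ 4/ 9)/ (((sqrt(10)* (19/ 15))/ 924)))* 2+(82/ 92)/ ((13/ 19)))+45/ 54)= 11137597/ 9867 - 251174* sqrt(10)/ 19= -40675.54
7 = 7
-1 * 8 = -8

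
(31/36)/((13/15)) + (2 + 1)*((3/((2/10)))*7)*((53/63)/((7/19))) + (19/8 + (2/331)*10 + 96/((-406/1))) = 15146190587/20964216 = 722.48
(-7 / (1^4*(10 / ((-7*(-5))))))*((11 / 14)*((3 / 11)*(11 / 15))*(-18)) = 693 / 10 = 69.30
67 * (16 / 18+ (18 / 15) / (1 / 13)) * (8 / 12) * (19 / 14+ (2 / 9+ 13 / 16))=1761.62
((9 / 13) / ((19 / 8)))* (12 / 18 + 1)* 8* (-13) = -960 / 19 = -50.53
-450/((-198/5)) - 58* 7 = -4341/11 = -394.64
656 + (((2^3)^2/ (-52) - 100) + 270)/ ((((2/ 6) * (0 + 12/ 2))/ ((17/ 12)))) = 120985/ 156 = 775.54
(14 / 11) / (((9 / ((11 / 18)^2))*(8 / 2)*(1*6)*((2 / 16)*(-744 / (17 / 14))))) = -187 / 6508512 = -0.00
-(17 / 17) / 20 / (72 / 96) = -1 / 15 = -0.07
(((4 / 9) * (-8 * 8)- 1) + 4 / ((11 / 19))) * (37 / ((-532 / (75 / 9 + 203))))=26167399 / 79002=331.22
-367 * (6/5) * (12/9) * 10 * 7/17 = -41104/17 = -2417.88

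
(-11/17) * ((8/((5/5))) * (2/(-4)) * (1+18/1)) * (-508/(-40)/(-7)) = -53086/595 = -89.22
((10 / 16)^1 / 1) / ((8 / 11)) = 55 / 64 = 0.86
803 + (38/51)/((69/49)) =803.53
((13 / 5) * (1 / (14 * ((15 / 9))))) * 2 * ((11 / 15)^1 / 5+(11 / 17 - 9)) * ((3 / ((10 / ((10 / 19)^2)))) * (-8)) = 6528912 / 5369875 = 1.22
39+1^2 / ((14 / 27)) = 573 / 14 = 40.93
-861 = -861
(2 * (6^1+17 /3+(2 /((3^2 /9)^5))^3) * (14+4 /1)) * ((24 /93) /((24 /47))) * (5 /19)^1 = 55460 /589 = 94.16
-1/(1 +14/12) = -6/13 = -0.46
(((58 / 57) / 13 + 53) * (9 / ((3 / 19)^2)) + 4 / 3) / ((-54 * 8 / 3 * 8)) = -16.63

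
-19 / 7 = -2.71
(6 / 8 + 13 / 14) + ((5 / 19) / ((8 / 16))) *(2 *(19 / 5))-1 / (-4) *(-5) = 31 / 7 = 4.43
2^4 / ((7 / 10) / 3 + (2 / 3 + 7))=160 / 79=2.03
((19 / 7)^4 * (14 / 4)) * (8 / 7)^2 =4170272 / 16807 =248.13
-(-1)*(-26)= -26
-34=-34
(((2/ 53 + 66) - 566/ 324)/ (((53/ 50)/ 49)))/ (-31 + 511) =135240245/ 21842784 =6.19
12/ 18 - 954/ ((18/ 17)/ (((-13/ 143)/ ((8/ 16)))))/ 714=0.90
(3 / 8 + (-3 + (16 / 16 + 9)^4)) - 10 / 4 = 79959 / 8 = 9994.88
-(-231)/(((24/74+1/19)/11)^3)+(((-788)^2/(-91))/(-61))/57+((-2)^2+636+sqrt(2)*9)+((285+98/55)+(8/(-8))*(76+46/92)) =9*sqrt(2)+743685390904645979263/129540743582250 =5740950.83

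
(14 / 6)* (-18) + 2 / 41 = -1720 / 41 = -41.95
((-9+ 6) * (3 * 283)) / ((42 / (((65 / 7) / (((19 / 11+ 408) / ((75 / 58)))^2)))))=-37560290625 / 6696643489928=-0.01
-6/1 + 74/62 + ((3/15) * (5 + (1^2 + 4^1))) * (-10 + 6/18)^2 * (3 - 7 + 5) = 50801/279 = 182.08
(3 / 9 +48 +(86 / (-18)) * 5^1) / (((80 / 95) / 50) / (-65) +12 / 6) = 3396250 / 277839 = 12.22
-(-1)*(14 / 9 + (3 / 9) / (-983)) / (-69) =-0.02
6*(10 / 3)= 20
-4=-4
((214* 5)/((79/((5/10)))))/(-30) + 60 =28333/474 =59.77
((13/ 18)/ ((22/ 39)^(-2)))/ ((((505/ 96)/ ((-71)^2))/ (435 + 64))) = 19479714496/ 177255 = 109896.56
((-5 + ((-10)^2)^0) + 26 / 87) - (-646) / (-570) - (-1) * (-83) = -12736 / 145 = -87.83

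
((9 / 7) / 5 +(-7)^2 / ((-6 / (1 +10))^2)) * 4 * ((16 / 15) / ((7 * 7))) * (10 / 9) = 6650848 / 416745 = 15.96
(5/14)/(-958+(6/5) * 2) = -0.00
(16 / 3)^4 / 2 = 32768 / 81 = 404.54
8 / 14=4 / 7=0.57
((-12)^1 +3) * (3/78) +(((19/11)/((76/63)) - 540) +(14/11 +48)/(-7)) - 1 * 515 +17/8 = -770827/728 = -1058.83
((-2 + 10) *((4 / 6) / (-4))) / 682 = -2 / 1023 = -0.00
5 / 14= 0.36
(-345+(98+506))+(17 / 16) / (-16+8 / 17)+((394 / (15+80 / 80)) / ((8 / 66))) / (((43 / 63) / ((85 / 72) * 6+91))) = 2674821211 / 90816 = 29453.19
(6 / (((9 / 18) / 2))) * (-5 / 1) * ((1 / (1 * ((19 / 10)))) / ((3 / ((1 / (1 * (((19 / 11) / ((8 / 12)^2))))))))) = -17600 / 3249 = -5.42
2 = 2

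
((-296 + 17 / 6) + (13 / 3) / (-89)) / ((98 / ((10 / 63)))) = -782885 / 1648458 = -0.47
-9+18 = 9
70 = 70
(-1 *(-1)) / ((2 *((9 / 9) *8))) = 1 / 16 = 0.06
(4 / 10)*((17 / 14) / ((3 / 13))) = 221 / 105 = 2.10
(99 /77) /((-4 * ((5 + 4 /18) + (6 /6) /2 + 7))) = -81 /3206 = -0.03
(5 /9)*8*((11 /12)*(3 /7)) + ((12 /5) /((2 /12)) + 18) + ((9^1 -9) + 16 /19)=209404 /5985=34.99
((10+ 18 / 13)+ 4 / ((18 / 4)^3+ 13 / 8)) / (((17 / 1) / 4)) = 220464 / 81991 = 2.69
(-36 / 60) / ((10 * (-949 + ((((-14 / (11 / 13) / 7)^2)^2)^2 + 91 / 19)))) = -12218456217 / 6105795090200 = -0.00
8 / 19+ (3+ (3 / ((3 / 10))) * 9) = 1775 / 19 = 93.42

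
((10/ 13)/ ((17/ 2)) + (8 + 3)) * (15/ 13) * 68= 147060/ 169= 870.18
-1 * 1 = -1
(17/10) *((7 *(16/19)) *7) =70.15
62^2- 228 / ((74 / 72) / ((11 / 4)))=119656 / 37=3233.95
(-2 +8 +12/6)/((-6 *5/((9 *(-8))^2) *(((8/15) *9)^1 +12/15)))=-1728/7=-246.86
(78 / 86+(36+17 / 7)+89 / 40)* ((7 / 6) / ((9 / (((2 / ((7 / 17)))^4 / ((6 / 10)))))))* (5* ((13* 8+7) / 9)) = 7731703088765 / 25088049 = 308182.72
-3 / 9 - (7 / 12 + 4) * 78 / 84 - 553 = -557.59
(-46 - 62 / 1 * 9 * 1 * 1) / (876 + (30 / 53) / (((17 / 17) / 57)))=-16006 / 24069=-0.67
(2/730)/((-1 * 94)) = -1/34310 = -0.00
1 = 1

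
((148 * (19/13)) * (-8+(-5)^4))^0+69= 70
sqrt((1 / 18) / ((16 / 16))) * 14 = 7 * sqrt(2) / 3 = 3.30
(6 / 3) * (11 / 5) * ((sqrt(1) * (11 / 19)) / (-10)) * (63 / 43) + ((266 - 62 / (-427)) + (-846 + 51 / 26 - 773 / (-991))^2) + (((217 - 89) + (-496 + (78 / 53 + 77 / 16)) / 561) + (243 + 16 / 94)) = 23035106532263426836210304521 / 32365366202081633120400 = 711720.87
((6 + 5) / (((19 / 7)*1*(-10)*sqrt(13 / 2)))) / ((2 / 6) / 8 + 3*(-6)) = 924*sqrt(26) / 532285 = 0.01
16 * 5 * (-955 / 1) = -76400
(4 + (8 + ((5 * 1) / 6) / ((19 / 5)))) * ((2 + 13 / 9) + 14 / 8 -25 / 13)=2132683 / 53352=39.97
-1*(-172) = 172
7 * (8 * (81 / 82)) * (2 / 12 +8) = 18522 / 41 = 451.76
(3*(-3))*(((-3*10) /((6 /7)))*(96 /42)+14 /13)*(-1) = -9234 /13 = -710.31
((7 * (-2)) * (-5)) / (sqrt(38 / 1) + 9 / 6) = -420 / 143 + 280 * sqrt(38) / 143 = 9.13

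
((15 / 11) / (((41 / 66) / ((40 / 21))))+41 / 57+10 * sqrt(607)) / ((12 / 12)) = 80167 / 16359+10 * sqrt(607) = 251.27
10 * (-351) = -3510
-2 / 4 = -1 / 2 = -0.50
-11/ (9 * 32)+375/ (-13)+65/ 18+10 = -19061/ 1248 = -15.27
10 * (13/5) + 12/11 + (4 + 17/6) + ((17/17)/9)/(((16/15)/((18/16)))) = 143791/4224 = 34.04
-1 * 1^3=-1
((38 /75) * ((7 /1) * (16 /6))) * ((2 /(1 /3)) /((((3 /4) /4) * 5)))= 68096 /1125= 60.53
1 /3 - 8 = -23 /3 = -7.67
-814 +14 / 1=-800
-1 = -1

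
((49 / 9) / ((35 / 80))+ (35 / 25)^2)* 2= 6482 / 225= 28.81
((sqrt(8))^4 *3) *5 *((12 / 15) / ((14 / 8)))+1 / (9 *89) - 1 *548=-611957 / 5607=-109.14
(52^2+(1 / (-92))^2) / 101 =22886657 / 854864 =26.77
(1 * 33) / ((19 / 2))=66 / 19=3.47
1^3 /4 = 1 /4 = 0.25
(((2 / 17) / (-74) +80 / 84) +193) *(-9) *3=-23057064 / 4403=-5236.67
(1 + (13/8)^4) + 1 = 36753/4096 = 8.97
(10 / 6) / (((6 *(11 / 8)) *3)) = 20 / 297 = 0.07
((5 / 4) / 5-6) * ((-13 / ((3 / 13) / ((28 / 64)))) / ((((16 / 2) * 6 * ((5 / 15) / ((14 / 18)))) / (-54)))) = -190463 / 512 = -372.00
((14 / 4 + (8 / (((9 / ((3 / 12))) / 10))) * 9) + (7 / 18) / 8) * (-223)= -756193 / 144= -5251.34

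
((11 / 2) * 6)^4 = 1185921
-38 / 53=-0.72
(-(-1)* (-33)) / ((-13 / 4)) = 132 / 13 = 10.15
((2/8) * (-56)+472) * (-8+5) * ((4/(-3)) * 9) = 16488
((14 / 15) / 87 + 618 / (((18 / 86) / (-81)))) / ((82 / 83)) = -12952632064 / 53505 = -242082.65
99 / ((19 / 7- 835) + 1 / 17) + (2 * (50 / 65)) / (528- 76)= -16811114 / 145482415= -0.12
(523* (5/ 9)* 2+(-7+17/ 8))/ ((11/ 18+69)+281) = 1.64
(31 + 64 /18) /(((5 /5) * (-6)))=-311 /54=-5.76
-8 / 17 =-0.47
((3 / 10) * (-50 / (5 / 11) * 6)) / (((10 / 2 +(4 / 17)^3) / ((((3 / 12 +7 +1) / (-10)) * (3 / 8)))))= 4377483 / 358240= 12.22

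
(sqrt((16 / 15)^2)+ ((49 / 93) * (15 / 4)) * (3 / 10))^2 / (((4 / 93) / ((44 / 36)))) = 419165219 / 5356800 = 78.25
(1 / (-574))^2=1 / 329476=0.00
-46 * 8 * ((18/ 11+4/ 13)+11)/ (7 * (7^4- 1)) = -14191/ 50050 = -0.28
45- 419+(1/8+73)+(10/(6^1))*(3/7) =-16809/56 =-300.16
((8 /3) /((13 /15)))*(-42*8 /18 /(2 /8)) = -8960 /39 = -229.74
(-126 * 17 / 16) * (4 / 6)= -357 / 4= -89.25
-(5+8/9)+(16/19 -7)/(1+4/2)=-1358/171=-7.94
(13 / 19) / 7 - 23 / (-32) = 3475 / 4256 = 0.82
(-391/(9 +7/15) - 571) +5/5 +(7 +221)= -54429/142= -383.30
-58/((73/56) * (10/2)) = -3248/365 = -8.90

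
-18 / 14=-9 / 7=-1.29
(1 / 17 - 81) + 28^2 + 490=20282 / 17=1193.06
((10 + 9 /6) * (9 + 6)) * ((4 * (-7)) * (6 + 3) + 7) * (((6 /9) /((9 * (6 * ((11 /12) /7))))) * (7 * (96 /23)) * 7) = -26891200 /33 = -814884.85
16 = 16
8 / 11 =0.73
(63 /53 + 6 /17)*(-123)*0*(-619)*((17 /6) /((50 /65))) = 0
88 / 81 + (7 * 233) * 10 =1321198 / 81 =16311.09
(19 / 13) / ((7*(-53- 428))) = -19 / 43771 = -0.00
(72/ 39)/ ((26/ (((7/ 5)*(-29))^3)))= -100385124/ 21125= -4751.96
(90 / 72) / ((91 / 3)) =0.04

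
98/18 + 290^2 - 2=84103.44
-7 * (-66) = 462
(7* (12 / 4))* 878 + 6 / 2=18441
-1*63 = -63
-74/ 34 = -37/ 17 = -2.18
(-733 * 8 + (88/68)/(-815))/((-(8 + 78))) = 40622871/595765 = 68.19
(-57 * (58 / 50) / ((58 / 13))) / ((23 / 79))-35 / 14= -30707 / 575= -53.40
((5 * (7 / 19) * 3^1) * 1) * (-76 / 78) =-70 / 13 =-5.38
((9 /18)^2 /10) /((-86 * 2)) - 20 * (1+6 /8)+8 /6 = -694883 /20640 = -33.67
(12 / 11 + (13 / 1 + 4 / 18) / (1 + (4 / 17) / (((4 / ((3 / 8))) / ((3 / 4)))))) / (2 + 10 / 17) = 468605 / 86031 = 5.45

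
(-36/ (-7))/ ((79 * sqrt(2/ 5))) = 18 * sqrt(10)/ 553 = 0.10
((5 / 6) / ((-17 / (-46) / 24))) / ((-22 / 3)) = -1380 / 187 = -7.38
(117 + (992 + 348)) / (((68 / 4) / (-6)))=-514.24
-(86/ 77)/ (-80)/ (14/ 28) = 43/ 1540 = 0.03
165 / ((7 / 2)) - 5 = 295 / 7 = 42.14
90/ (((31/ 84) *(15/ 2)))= 1008/ 31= 32.52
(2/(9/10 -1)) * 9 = -180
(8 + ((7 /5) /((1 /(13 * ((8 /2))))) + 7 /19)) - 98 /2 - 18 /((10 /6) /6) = -620 /19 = -32.63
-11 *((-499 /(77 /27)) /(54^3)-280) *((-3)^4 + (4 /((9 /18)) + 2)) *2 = 1634599447 /2916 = 560562.22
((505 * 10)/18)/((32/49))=123725/288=429.60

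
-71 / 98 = -0.72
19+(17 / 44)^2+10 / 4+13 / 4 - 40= -29235 / 1936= -15.10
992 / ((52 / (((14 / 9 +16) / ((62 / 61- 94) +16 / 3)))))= -298778 / 78195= -3.82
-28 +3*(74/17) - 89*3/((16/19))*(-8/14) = 79129/476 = 166.24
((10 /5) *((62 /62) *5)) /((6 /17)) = 85 /3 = 28.33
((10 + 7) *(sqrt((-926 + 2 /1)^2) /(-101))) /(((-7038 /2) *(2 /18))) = 924 /2323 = 0.40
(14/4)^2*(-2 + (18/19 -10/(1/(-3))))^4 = 1120951562500/130321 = 8601465.32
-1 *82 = -82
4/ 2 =2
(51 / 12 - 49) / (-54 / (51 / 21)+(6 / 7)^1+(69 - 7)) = -21301 / 19336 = -1.10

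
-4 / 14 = -2 / 7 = -0.29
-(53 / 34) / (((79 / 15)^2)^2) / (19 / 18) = -0.00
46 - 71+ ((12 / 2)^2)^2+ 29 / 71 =90270 / 71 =1271.41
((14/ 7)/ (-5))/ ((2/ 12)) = -12/ 5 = -2.40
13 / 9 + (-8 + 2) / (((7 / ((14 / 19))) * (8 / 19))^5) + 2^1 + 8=52709 / 4608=11.44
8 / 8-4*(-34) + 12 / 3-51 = 90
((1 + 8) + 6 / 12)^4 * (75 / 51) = 11978.03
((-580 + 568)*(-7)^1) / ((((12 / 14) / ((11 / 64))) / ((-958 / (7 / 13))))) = -479479 / 16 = -29967.44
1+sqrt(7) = 3.65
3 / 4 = 0.75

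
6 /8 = 0.75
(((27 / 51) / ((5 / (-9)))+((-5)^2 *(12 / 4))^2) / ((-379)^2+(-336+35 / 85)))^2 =176331841 / 114487489600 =0.00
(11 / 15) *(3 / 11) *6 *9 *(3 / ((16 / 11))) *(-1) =-891 / 40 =-22.28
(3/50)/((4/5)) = 3/40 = 0.08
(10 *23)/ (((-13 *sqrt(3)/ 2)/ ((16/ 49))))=-7360 *sqrt(3)/ 1911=-6.67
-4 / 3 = -1.33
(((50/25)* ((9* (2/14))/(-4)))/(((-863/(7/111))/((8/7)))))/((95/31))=372/21234115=0.00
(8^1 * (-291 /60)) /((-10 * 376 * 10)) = 97 /94000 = 0.00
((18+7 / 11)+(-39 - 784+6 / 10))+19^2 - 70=-28202 / 55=-512.76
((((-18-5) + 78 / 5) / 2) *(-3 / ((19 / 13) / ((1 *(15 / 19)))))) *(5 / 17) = 21645 / 12274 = 1.76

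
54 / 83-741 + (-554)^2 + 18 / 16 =203301379 / 664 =306176.78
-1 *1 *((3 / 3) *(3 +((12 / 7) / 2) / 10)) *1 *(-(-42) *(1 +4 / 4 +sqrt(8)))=-1296 *sqrt(2) / 5 - 1296 / 5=-625.76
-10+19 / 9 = -71 / 9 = -7.89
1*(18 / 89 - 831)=-73941 / 89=-830.80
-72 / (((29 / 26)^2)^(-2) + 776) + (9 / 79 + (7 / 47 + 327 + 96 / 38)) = 532349394011020 / 1614665132771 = 329.70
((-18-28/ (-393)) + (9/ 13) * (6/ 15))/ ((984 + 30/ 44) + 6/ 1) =-9920152/ 556753275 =-0.02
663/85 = 39/5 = 7.80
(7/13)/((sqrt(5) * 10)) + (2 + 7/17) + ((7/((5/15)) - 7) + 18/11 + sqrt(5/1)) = 657 * sqrt(5)/650 + 3375/187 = 20.31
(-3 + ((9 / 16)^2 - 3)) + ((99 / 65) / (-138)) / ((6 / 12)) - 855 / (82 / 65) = -683.45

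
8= 8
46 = 46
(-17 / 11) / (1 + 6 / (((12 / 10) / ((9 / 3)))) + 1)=-1 / 11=-0.09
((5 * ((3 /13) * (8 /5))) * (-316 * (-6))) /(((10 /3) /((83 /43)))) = 5665248 /2795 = 2026.92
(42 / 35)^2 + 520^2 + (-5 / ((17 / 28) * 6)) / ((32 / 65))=5516132501 / 20400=270398.65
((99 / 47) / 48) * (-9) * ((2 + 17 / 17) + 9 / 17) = -4455 / 3196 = -1.39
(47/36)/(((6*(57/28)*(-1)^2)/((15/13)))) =1645/13338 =0.12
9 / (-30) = -3 / 10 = -0.30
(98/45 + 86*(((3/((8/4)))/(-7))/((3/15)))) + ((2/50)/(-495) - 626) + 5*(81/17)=-692.14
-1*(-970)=970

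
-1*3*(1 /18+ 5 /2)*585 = -4485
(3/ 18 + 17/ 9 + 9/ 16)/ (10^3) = 377/ 144000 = 0.00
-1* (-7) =7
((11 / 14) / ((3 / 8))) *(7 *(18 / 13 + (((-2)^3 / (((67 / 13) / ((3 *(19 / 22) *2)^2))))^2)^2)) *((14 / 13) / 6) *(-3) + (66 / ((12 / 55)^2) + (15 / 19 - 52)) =-721195554898746719694142109 / 30262134292998403224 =-23831615.71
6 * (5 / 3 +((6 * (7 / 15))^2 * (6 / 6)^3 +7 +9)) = 3826 / 25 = 153.04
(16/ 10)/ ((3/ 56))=29.87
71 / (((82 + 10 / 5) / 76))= 1349 / 21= 64.24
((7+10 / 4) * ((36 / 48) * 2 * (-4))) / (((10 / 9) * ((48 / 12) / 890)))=-45657 / 4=-11414.25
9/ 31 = 0.29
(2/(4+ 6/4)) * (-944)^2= 3564544/11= 324049.45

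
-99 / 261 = -11 / 29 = -0.38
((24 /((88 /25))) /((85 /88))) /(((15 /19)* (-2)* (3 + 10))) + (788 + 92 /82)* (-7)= -50054754 /9061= -5524.20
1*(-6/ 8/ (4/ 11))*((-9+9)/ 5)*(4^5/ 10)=0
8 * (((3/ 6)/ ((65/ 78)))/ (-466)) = -0.01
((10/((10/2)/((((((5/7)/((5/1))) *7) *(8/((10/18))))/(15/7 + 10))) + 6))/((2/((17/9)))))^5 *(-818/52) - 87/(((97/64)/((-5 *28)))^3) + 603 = 68569633.90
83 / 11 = 7.55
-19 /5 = -3.80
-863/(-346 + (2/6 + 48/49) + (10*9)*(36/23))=2917803/689107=4.23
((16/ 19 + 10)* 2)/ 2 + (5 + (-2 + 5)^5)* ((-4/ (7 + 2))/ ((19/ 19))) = -16994/ 171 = -99.38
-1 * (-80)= 80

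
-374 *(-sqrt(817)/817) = 374 *sqrt(817)/817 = 13.08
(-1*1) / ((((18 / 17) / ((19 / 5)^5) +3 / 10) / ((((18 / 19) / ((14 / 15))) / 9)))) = -110772850 / 295968281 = -0.37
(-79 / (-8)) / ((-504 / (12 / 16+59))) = -18881 / 16128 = -1.17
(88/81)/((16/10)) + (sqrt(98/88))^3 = 55/81 + 343 * sqrt(11)/968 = 1.85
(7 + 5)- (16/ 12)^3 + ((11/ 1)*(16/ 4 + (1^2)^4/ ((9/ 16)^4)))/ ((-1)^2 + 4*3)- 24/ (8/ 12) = -95356/ 6561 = -14.53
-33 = -33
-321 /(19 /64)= -1081.26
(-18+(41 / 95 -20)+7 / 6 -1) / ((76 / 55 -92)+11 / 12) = 469018 / 1124857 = 0.42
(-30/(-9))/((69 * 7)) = 10/1449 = 0.01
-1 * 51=-51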